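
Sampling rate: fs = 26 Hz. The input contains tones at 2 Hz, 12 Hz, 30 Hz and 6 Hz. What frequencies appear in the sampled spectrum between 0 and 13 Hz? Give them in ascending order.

2 Hz, 4 Hz, 6 Hz, 12 Hz

fs/2 = 13 Hz.
2 Hz ≤ fs/2 = 13 Hz, passes unchanged.
12 Hz ≤ fs/2 = 13 Hz, passes unchanged.
30 Hz mod fs = 4 Hz.
4 Hz ≤ fs/2 = 13 Hz, appears at 4 Hz.
6 Hz ≤ fs/2 = 13 Hz, passes unchanged.
Distinct values: {2 Hz, 4 Hz, 6 Hz, 12 Hz}.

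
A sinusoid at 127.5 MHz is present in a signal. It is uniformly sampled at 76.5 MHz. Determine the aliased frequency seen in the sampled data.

25.5 MHz

127.5 MHz mod fs = 51 MHz.
51 MHz > fs/2 = 38.25 MHz, folds to fs − 51 MHz = 25.5 MHz.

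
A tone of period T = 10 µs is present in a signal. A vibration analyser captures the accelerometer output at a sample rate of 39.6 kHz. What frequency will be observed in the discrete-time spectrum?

T = 10 µs → f = 1/T = 100 kHz.
100 kHz mod fs = 20.8 kHz.
20.8 kHz > fs/2 = 19.8 kHz, folds to fs − 20.8 kHz = 18.8 kHz.

18.8 kHz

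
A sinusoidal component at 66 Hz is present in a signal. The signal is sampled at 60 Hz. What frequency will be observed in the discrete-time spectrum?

66 Hz mod fs = 6 Hz.
6 Hz ≤ fs/2 = 30 Hz, appears at 6 Hz.

6 Hz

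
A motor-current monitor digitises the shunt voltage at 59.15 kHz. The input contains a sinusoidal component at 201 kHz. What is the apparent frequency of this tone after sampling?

201 kHz mod fs = 23.55 kHz.
23.55 kHz ≤ fs/2 = 29.575 kHz, appears at 23.55 kHz.

23.55 kHz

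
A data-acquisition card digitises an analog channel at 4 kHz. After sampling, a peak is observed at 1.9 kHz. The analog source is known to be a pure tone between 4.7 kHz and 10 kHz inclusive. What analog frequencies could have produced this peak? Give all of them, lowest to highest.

Frequencies that alias to 1.9 kHz are k·fs ± 1.9 kHz for integer k ≥ 0.
k=0: 1.9 kHz.
k=1: 2.1 kHz, 5.9 kHz.
k=2: 6.1 kHz, 9.9 kHz.
k=3: 10.1 kHz, 13.9 kHz.
Within [4.7 kHz, 10 kHz]: 5.9 kHz, 6.1 kHz, 9.9 kHz.

5.9 kHz, 6.1 kHz, 9.9 kHz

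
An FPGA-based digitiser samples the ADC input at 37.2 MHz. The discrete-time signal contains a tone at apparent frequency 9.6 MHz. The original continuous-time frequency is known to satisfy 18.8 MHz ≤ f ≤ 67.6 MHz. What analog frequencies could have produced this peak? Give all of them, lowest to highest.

27.6 MHz, 46.8 MHz, 64.8 MHz

Frequencies that alias to 9.6 MHz are k·fs ± 9.6 MHz for integer k ≥ 0.
k=0: 9.6 MHz.
k=1: 27.6 MHz, 46.8 MHz.
k=2: 64.8 MHz, 84 MHz.
k=3: 102 MHz, 121.2 MHz.
Within [18.8 MHz, 67.6 MHz]: 27.6 MHz, 46.8 MHz, 64.8 MHz.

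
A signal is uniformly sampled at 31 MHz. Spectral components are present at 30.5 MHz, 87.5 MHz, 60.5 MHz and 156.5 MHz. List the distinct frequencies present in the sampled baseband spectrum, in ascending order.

fs/2 = 15.5 MHz.
30.5 MHz > fs/2 = 15.5 MHz, folds to fs − 30.5 MHz = 0.5 MHz.
87.5 MHz mod fs = 25.5 MHz.
25.5 MHz > fs/2 = 15.5 MHz, folds to fs − 25.5 MHz = 5.5 MHz.
60.5 MHz mod fs = 29.5 MHz.
29.5 MHz > fs/2 = 15.5 MHz, folds to fs − 29.5 MHz = 1.5 MHz.
156.5 MHz mod fs = 1.5 MHz.
1.5 MHz ≤ fs/2 = 15.5 MHz, appears at 1.5 MHz.
Distinct values: {0.5 MHz, 1.5 MHz, 5.5 MHz}.

0.5 MHz, 1.5 MHz, 5.5 MHz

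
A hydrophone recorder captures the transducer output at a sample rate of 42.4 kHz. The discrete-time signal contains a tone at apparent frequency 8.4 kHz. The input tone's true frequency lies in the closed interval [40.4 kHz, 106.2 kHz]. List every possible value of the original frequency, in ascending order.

Frequencies that alias to 8.4 kHz are k·fs ± 8.4 kHz for integer k ≥ 0.
k=0: 8.4 kHz.
k=1: 34 kHz, 50.8 kHz.
k=2: 76.4 kHz, 93.2 kHz.
k=3: 118.8 kHz, 135.6 kHz.
Within [40.4 kHz, 106.2 kHz]: 50.8 kHz, 76.4 kHz, 93.2 kHz.

50.8 kHz, 76.4 kHz, 93.2 kHz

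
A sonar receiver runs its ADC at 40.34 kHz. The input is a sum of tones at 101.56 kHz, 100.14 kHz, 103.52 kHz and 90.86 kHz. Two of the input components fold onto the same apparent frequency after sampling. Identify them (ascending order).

fs/2 = 20.17 kHz.
101.56 kHz mod fs = 20.88 kHz.
20.88 kHz > fs/2 = 20.17 kHz, folds to fs − 20.88 kHz = 19.46 kHz.
100.14 kHz mod fs = 19.46 kHz.
19.46 kHz ≤ fs/2 = 20.17 kHz, appears at 19.46 kHz.
103.52 kHz mod fs = 22.84 kHz.
22.84 kHz > fs/2 = 20.17 kHz, folds to fs − 22.84 kHz = 17.5 kHz.
90.86 kHz mod fs = 10.18 kHz.
10.18 kHz ≤ fs/2 = 20.17 kHz, appears at 10.18 kHz.
100.14 kHz and 101.56 kHz both map to 19.46 kHz.

100.14 kHz, 101.56 kHz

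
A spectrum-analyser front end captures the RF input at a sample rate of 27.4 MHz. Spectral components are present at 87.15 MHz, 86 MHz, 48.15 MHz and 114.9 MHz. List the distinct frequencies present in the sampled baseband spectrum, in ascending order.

3.8 MHz, 4.95 MHz, 5.3 MHz, 6.65 MHz

fs/2 = 13.7 MHz.
87.15 MHz mod fs = 4.95 MHz.
4.95 MHz ≤ fs/2 = 13.7 MHz, appears at 4.95 MHz.
86 MHz mod fs = 3.8 MHz.
3.8 MHz ≤ fs/2 = 13.7 MHz, appears at 3.8 MHz.
48.15 MHz mod fs = 20.75 MHz.
20.75 MHz > fs/2 = 13.7 MHz, folds to fs − 20.75 MHz = 6.65 MHz.
114.9 MHz mod fs = 5.3 MHz.
5.3 MHz ≤ fs/2 = 13.7 MHz, appears at 5.3 MHz.
Distinct values: {3.8 MHz, 4.95 MHz, 5.3 MHz, 6.65 MHz}.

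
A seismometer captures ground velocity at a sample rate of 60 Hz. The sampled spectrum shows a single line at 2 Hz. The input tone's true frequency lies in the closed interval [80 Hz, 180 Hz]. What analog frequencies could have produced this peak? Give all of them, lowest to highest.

118 Hz, 122 Hz, 178 Hz

Frequencies that alias to 2 Hz are k·fs ± 2 Hz for integer k ≥ 0.
k=0: 2 Hz.
k=1: 58 Hz, 62 Hz.
k=2: 118 Hz, 122 Hz.
k=3: 178 Hz, 182 Hz.
k=4: 238 Hz, 242 Hz.
Within [80 Hz, 180 Hz]: 118 Hz, 122 Hz, 178 Hz.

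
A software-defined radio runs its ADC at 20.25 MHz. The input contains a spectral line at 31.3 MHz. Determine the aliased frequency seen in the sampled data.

9.2 MHz

31.3 MHz mod fs = 11.05 MHz.
11.05 MHz > fs/2 = 10.125 MHz, folds to fs − 11.05 MHz = 9.2 MHz.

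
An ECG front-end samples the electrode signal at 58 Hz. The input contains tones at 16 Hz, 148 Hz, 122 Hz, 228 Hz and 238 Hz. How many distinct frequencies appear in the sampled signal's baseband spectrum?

fs/2 = 29 Hz.
16 Hz ≤ fs/2 = 29 Hz, passes unchanged.
148 Hz mod fs = 32 Hz.
32 Hz > fs/2 = 29 Hz, folds to fs − 32 Hz = 26 Hz.
122 Hz mod fs = 6 Hz.
6 Hz ≤ fs/2 = 29 Hz, appears at 6 Hz.
228 Hz mod fs = 54 Hz.
54 Hz > fs/2 = 29 Hz, folds to fs − 54 Hz = 4 Hz.
238 Hz mod fs = 6 Hz.
6 Hz ≤ fs/2 = 29 Hz, appears at 6 Hz.
Distinct values: {4 Hz, 6 Hz, 16 Hz, 26 Hz} → 4.

4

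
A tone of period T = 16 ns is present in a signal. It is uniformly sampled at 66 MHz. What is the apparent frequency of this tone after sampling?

3.5 MHz

T = 16 ns → f = 1/T = 62.5 MHz.
62.5 MHz > fs/2 = 33 MHz, folds to fs − 62.5 MHz = 3.5 MHz.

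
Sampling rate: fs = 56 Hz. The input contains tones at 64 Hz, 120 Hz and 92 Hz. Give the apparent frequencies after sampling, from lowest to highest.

8 Hz, 20 Hz

fs/2 = 28 Hz.
64 Hz mod fs = 8 Hz.
8 Hz ≤ fs/2 = 28 Hz, appears at 8 Hz.
120 Hz mod fs = 8 Hz.
8 Hz ≤ fs/2 = 28 Hz, appears at 8 Hz.
92 Hz mod fs = 36 Hz.
36 Hz > fs/2 = 28 Hz, folds to fs − 36 Hz = 20 Hz.
Distinct values: {8 Hz, 20 Hz}.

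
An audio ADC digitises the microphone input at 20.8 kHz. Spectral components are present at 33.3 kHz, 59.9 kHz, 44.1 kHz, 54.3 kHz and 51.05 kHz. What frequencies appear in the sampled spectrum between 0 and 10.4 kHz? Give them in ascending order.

2.5 kHz, 8.1 kHz, 8.3 kHz, 9.45 kHz

fs/2 = 10.4 kHz.
33.3 kHz mod fs = 12.5 kHz.
12.5 kHz > fs/2 = 10.4 kHz, folds to fs − 12.5 kHz = 8.3 kHz.
59.9 kHz mod fs = 18.3 kHz.
18.3 kHz > fs/2 = 10.4 kHz, folds to fs − 18.3 kHz = 2.5 kHz.
44.1 kHz mod fs = 2.5 kHz.
2.5 kHz ≤ fs/2 = 10.4 kHz, appears at 2.5 kHz.
54.3 kHz mod fs = 12.7 kHz.
12.7 kHz > fs/2 = 10.4 kHz, folds to fs − 12.7 kHz = 8.1 kHz.
51.05 kHz mod fs = 9.45 kHz.
9.45 kHz ≤ fs/2 = 10.4 kHz, appears at 9.45 kHz.
Distinct values: {2.5 kHz, 8.1 kHz, 8.3 kHz, 9.45 kHz}.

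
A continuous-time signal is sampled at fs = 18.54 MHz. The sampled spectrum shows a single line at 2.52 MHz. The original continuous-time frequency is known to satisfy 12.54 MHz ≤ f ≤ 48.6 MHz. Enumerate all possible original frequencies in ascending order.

16.02 MHz, 21.06 MHz, 34.56 MHz, 39.6 MHz

Frequencies that alias to 2.52 MHz are k·fs ± 2.52 MHz for integer k ≥ 0.
k=0: 2.52 MHz.
k=1: 16.02 MHz, 21.06 MHz.
k=2: 34.56 MHz, 39.6 MHz.
k=3: 53.1 MHz, 58.14 MHz.
Within [12.54 MHz, 48.6 MHz]: 16.02 MHz, 21.06 MHz, 34.56 MHz, 39.6 MHz.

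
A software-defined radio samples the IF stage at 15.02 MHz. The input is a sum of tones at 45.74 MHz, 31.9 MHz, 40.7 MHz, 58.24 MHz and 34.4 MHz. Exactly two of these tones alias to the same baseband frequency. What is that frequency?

fs/2 = 7.51 MHz.
45.74 MHz mod fs = 0.68 MHz.
0.68 MHz ≤ fs/2 = 7.51 MHz, appears at 0.68 MHz.
31.9 MHz mod fs = 1.86 MHz.
1.86 MHz ≤ fs/2 = 7.51 MHz, appears at 1.86 MHz.
40.7 MHz mod fs = 10.66 MHz.
10.66 MHz > fs/2 = 7.51 MHz, folds to fs − 10.66 MHz = 4.36 MHz.
58.24 MHz mod fs = 13.18 MHz.
13.18 MHz > fs/2 = 7.51 MHz, folds to fs − 13.18 MHz = 1.84 MHz.
34.4 MHz mod fs = 4.36 MHz.
4.36 MHz ≤ fs/2 = 7.51 MHz, appears at 4.36 MHz.
34.4 MHz and 40.7 MHz both map to 4.36 MHz.

4.36 MHz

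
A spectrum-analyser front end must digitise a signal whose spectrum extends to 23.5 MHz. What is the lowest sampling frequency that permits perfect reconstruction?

47 MHz

Nyquist rate = 2 × 23.5 MHz = 47 MHz.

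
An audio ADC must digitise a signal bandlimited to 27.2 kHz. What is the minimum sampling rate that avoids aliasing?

Nyquist rate = 2 × 27.2 kHz = 54.4 kHz.

54.4 kHz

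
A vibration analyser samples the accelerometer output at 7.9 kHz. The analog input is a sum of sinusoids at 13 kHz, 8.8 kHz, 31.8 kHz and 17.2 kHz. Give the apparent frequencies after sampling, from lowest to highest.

fs/2 = 3.95 kHz.
13 kHz mod fs = 5.1 kHz.
5.1 kHz > fs/2 = 3.95 kHz, folds to fs − 5.1 kHz = 2.8 kHz.
8.8 kHz mod fs = 0.9 kHz.
0.9 kHz ≤ fs/2 = 3.95 kHz, appears at 0.9 kHz.
31.8 kHz mod fs = 0.2 kHz.
0.2 kHz ≤ fs/2 = 3.95 kHz, appears at 0.2 kHz.
17.2 kHz mod fs = 1.4 kHz.
1.4 kHz ≤ fs/2 = 3.95 kHz, appears at 1.4 kHz.
Distinct values: {0.2 kHz, 0.9 kHz, 1.4 kHz, 2.8 kHz}.

0.2 kHz, 0.9 kHz, 1.4 kHz, 2.8 kHz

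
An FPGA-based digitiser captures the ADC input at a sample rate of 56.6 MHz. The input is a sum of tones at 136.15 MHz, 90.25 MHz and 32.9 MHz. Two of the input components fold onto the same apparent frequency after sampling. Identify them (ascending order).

90.25 MHz, 136.15 MHz

fs/2 = 28.3 MHz.
136.15 MHz mod fs = 22.95 MHz.
22.95 MHz ≤ fs/2 = 28.3 MHz, appears at 22.95 MHz.
90.25 MHz mod fs = 33.65 MHz.
33.65 MHz > fs/2 = 28.3 MHz, folds to fs − 33.65 MHz = 22.95 MHz.
32.9 MHz > fs/2 = 28.3 MHz, folds to fs − 32.9 MHz = 23.7 MHz.
90.25 MHz and 136.15 MHz both map to 22.95 MHz.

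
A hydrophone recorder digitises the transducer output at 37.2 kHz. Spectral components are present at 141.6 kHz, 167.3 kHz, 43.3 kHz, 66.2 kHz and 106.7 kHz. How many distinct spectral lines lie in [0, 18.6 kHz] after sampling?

5

fs/2 = 18.6 kHz.
141.6 kHz mod fs = 30 kHz.
30 kHz > fs/2 = 18.6 kHz, folds to fs − 30 kHz = 7.2 kHz.
167.3 kHz mod fs = 18.5 kHz.
18.5 kHz ≤ fs/2 = 18.6 kHz, appears at 18.5 kHz.
43.3 kHz mod fs = 6.1 kHz.
6.1 kHz ≤ fs/2 = 18.6 kHz, appears at 6.1 kHz.
66.2 kHz mod fs = 29 kHz.
29 kHz > fs/2 = 18.6 kHz, folds to fs − 29 kHz = 8.2 kHz.
106.7 kHz mod fs = 32.3 kHz.
32.3 kHz > fs/2 = 18.6 kHz, folds to fs − 32.3 kHz = 4.9 kHz.
Distinct values: {4.9 kHz, 6.1 kHz, 7.2 kHz, 8.2 kHz, 18.5 kHz} → 5.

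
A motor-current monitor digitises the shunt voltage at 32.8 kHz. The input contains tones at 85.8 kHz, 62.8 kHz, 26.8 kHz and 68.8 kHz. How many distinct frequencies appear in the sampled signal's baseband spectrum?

4

fs/2 = 16.4 kHz.
85.8 kHz mod fs = 20.2 kHz.
20.2 kHz > fs/2 = 16.4 kHz, folds to fs − 20.2 kHz = 12.6 kHz.
62.8 kHz mod fs = 30 kHz.
30 kHz > fs/2 = 16.4 kHz, folds to fs − 30 kHz = 2.8 kHz.
26.8 kHz > fs/2 = 16.4 kHz, folds to fs − 26.8 kHz = 6 kHz.
68.8 kHz mod fs = 3.2 kHz.
3.2 kHz ≤ fs/2 = 16.4 kHz, appears at 3.2 kHz.
Distinct values: {2.8 kHz, 3.2 kHz, 6 kHz, 12.6 kHz} → 4.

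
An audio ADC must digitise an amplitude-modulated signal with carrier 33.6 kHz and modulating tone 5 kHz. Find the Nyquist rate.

77.2 kHz

AM sidebands sit at fc ± fm = 28.6 kHz and 38.6 kHz.
Highest-frequency component: 38.6 kHz.
Nyquist rate = 2 × 38.6 kHz = 77.2 kHz.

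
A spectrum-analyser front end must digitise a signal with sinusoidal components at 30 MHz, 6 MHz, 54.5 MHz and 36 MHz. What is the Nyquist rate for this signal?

109 MHz

Highest-frequency component: 54.5 MHz.
Nyquist rate = 2 × 54.5 MHz = 109 MHz.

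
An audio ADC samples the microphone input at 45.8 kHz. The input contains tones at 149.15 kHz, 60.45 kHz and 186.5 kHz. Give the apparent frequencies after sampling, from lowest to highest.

fs/2 = 22.9 kHz.
149.15 kHz mod fs = 11.75 kHz.
11.75 kHz ≤ fs/2 = 22.9 kHz, appears at 11.75 kHz.
60.45 kHz mod fs = 14.65 kHz.
14.65 kHz ≤ fs/2 = 22.9 kHz, appears at 14.65 kHz.
186.5 kHz mod fs = 3.3 kHz.
3.3 kHz ≤ fs/2 = 22.9 kHz, appears at 3.3 kHz.
Distinct values: {3.3 kHz, 11.75 kHz, 14.65 kHz}.

3.3 kHz, 11.75 kHz, 14.65 kHz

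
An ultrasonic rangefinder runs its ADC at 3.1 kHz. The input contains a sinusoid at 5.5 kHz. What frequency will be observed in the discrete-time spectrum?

5.5 kHz mod fs = 2.4 kHz.
2.4 kHz > fs/2 = 1.55 kHz, folds to fs − 2.4 kHz = 0.7 kHz.

0.7 kHz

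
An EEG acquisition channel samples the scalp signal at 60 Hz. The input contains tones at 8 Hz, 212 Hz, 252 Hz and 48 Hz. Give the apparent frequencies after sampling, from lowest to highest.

8 Hz, 12 Hz, 28 Hz

fs/2 = 30 Hz.
8 Hz ≤ fs/2 = 30 Hz, passes unchanged.
212 Hz mod fs = 32 Hz.
32 Hz > fs/2 = 30 Hz, folds to fs − 32 Hz = 28 Hz.
252 Hz mod fs = 12 Hz.
12 Hz ≤ fs/2 = 30 Hz, appears at 12 Hz.
48 Hz > fs/2 = 30 Hz, folds to fs − 48 Hz = 12 Hz.
Distinct values: {8 Hz, 12 Hz, 28 Hz}.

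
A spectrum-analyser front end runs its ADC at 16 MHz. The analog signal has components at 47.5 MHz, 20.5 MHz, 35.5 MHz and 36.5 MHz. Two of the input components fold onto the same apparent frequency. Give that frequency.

4.5 MHz

fs/2 = 8 MHz.
47.5 MHz mod fs = 15.5 MHz.
15.5 MHz > fs/2 = 8 MHz, folds to fs − 15.5 MHz = 0.5 MHz.
20.5 MHz mod fs = 4.5 MHz.
4.5 MHz ≤ fs/2 = 8 MHz, appears at 4.5 MHz.
35.5 MHz mod fs = 3.5 MHz.
3.5 MHz ≤ fs/2 = 8 MHz, appears at 3.5 MHz.
36.5 MHz mod fs = 4.5 MHz.
4.5 MHz ≤ fs/2 = 8 MHz, appears at 4.5 MHz.
20.5 MHz and 36.5 MHz both map to 4.5 MHz.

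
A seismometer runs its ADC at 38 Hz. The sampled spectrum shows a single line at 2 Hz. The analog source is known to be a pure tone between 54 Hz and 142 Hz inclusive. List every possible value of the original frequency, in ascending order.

74 Hz, 78 Hz, 112 Hz, 116 Hz

Frequencies that alias to 2 Hz are k·fs ± 2 Hz for integer k ≥ 0.
k=0: 2 Hz.
k=1: 36 Hz, 40 Hz.
k=2: 74 Hz, 78 Hz.
k=3: 112 Hz, 116 Hz.
k=4: 150 Hz, 154 Hz.
Within [54 Hz, 142 Hz]: 74 Hz, 78 Hz, 112 Hz, 116 Hz.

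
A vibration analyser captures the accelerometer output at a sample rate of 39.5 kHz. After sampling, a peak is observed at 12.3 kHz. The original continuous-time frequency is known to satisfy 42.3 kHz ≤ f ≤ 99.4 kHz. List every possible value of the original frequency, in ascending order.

Frequencies that alias to 12.3 kHz are k·fs ± 12.3 kHz for integer k ≥ 0.
k=0: 12.3 kHz.
k=1: 27.2 kHz, 51.8 kHz.
k=2: 66.7 kHz, 91.3 kHz.
k=3: 106.2 kHz, 130.8 kHz.
Within [42.3 kHz, 99.4 kHz]: 51.8 kHz, 66.7 kHz, 91.3 kHz.

51.8 kHz, 66.7 kHz, 91.3 kHz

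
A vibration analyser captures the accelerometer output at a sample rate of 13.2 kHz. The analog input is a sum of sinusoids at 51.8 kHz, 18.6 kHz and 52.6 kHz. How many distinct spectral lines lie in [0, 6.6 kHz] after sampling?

fs/2 = 6.6 kHz.
51.8 kHz mod fs = 12.2 kHz.
12.2 kHz > fs/2 = 6.6 kHz, folds to fs − 12.2 kHz = 1 kHz.
18.6 kHz mod fs = 5.4 kHz.
5.4 kHz ≤ fs/2 = 6.6 kHz, appears at 5.4 kHz.
52.6 kHz mod fs = 13 kHz.
13 kHz > fs/2 = 6.6 kHz, folds to fs − 13 kHz = 0.2 kHz.
Distinct values: {0.2 kHz, 1 kHz, 5.4 kHz} → 3.

3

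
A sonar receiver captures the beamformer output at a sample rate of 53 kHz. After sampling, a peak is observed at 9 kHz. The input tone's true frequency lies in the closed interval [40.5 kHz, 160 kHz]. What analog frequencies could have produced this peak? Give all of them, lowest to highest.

Frequencies that alias to 9 kHz are k·fs ± 9 kHz for integer k ≥ 0.
k=0: 9 kHz.
k=1: 44 kHz, 62 kHz.
k=2: 97 kHz, 115 kHz.
k=3: 150 kHz, 168 kHz.
k=4: 203 kHz, 221 kHz.
Within [40.5 kHz, 160 kHz]: 44 kHz, 62 kHz, 97 kHz, 115 kHz, 150 kHz.

44 kHz, 62 kHz, 97 kHz, 115 kHz, 150 kHz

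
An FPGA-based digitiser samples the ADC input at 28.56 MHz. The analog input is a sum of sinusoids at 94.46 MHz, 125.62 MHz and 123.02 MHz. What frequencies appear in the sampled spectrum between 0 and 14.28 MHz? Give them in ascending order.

8.78 MHz, 11.38 MHz

fs/2 = 14.28 MHz.
94.46 MHz mod fs = 8.78 MHz.
8.78 MHz ≤ fs/2 = 14.28 MHz, appears at 8.78 MHz.
125.62 MHz mod fs = 11.38 MHz.
11.38 MHz ≤ fs/2 = 14.28 MHz, appears at 11.38 MHz.
123.02 MHz mod fs = 8.78 MHz.
8.78 MHz ≤ fs/2 = 14.28 MHz, appears at 8.78 MHz.
Distinct values: {8.78 MHz, 11.38 MHz}.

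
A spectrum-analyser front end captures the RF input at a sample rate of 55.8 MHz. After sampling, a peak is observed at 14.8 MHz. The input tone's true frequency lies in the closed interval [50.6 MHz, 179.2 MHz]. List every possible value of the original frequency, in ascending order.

Frequencies that alias to 14.8 MHz are k·fs ± 14.8 MHz for integer k ≥ 0.
k=0: 14.8 MHz.
k=1: 41 MHz, 70.6 MHz.
k=2: 96.8 MHz, 126.4 MHz.
k=3: 152.6 MHz, 182.2 MHz.
k=4: 208.4 MHz, 238 MHz.
Within [50.6 MHz, 179.2 MHz]: 70.6 MHz, 96.8 MHz, 126.4 MHz, 152.6 MHz.

70.6 MHz, 96.8 MHz, 126.4 MHz, 152.6 MHz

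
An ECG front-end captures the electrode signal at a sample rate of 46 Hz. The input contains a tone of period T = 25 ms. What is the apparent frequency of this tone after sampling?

6 Hz

T = 25 ms → f = 1/T = 40 Hz.
40 Hz > fs/2 = 23 Hz, folds to fs − 40 Hz = 6 Hz.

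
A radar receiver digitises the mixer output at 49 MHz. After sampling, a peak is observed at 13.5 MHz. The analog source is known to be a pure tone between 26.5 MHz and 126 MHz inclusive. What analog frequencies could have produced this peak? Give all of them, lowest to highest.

Frequencies that alias to 13.5 MHz are k·fs ± 13.5 MHz for integer k ≥ 0.
k=0: 13.5 MHz.
k=1: 35.5 MHz, 62.5 MHz.
k=2: 84.5 MHz, 111.5 MHz.
k=3: 133.5 MHz, 160.5 MHz.
Within [26.5 MHz, 126 MHz]: 35.5 MHz, 62.5 MHz, 84.5 MHz, 111.5 MHz.

35.5 MHz, 62.5 MHz, 84.5 MHz, 111.5 MHz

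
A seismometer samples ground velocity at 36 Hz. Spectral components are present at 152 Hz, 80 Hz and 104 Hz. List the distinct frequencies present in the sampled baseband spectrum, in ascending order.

4 Hz, 8 Hz

fs/2 = 18 Hz.
152 Hz mod fs = 8 Hz.
8 Hz ≤ fs/2 = 18 Hz, appears at 8 Hz.
80 Hz mod fs = 8 Hz.
8 Hz ≤ fs/2 = 18 Hz, appears at 8 Hz.
104 Hz mod fs = 32 Hz.
32 Hz > fs/2 = 18 Hz, folds to fs − 32 Hz = 4 Hz.
Distinct values: {4 Hz, 8 Hz}.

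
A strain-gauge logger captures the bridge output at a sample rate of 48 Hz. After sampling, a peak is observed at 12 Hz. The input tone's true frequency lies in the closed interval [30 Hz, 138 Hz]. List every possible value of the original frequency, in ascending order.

Frequencies that alias to 12 Hz are k·fs ± 12 Hz for integer k ≥ 0.
k=0: 12 Hz.
k=1: 36 Hz, 60 Hz.
k=2: 84 Hz, 108 Hz.
k=3: 132 Hz, 156 Hz.
k=4: 180 Hz, 204 Hz.
Within [30 Hz, 138 Hz]: 36 Hz, 60 Hz, 84 Hz, 108 Hz, 132 Hz.

36 Hz, 60 Hz, 84 Hz, 108 Hz, 132 Hz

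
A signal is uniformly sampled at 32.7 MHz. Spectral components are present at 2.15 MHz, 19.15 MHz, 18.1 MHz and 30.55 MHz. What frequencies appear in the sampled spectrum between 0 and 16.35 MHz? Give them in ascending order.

2.15 MHz, 13.55 MHz, 14.6 MHz

fs/2 = 16.35 MHz.
2.15 MHz ≤ fs/2 = 16.35 MHz, passes unchanged.
19.15 MHz > fs/2 = 16.35 MHz, folds to fs − 19.15 MHz = 13.55 MHz.
18.1 MHz > fs/2 = 16.35 MHz, folds to fs − 18.1 MHz = 14.6 MHz.
30.55 MHz > fs/2 = 16.35 MHz, folds to fs − 30.55 MHz = 2.15 MHz.
Distinct values: {2.15 MHz, 13.55 MHz, 14.6 MHz}.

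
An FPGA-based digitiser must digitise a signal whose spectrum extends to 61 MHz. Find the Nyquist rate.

122 MHz

Nyquist rate = 2 × 61 MHz = 122 MHz.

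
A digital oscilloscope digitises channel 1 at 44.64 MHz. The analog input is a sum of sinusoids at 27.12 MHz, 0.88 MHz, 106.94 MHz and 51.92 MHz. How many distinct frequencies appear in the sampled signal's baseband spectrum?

fs/2 = 22.32 MHz.
27.12 MHz > fs/2 = 22.32 MHz, folds to fs − 27.12 MHz = 17.52 MHz.
0.88 MHz ≤ fs/2 = 22.32 MHz, passes unchanged.
106.94 MHz mod fs = 17.66 MHz.
17.66 MHz ≤ fs/2 = 22.32 MHz, appears at 17.66 MHz.
51.92 MHz mod fs = 7.28 MHz.
7.28 MHz ≤ fs/2 = 22.32 MHz, appears at 7.28 MHz.
Distinct values: {0.88 MHz, 7.28 MHz, 17.52 MHz, 17.66 MHz} → 4.

4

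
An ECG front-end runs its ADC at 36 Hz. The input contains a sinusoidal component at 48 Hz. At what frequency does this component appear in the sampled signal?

48 Hz mod fs = 12 Hz.
12 Hz ≤ fs/2 = 18 Hz, appears at 12 Hz.

12 Hz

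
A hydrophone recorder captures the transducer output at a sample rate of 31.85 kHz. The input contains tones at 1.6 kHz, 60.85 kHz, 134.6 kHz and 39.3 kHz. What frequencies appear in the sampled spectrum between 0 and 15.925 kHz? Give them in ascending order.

fs/2 = 15.925 kHz.
1.6 kHz ≤ fs/2 = 15.925 kHz, passes unchanged.
60.85 kHz mod fs = 29 kHz.
29 kHz > fs/2 = 15.925 kHz, folds to fs − 29 kHz = 2.85 kHz.
134.6 kHz mod fs = 7.2 kHz.
7.2 kHz ≤ fs/2 = 15.925 kHz, appears at 7.2 kHz.
39.3 kHz mod fs = 7.45 kHz.
7.45 kHz ≤ fs/2 = 15.925 kHz, appears at 7.45 kHz.
Distinct values: {1.6 kHz, 2.85 kHz, 7.2 kHz, 7.45 kHz}.

1.6 kHz, 2.85 kHz, 7.2 kHz, 7.45 kHz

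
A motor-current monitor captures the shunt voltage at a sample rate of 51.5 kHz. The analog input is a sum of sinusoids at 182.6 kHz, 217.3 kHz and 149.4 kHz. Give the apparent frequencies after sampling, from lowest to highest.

fs/2 = 25.75 kHz.
182.6 kHz mod fs = 28.1 kHz.
28.1 kHz > fs/2 = 25.75 kHz, folds to fs − 28.1 kHz = 23.4 kHz.
217.3 kHz mod fs = 11.3 kHz.
11.3 kHz ≤ fs/2 = 25.75 kHz, appears at 11.3 kHz.
149.4 kHz mod fs = 46.4 kHz.
46.4 kHz > fs/2 = 25.75 kHz, folds to fs − 46.4 kHz = 5.1 kHz.
Distinct values: {5.1 kHz, 11.3 kHz, 23.4 kHz}.

5.1 kHz, 11.3 kHz, 23.4 kHz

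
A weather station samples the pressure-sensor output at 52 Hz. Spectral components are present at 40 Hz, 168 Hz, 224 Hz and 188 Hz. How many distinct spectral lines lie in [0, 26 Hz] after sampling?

3

fs/2 = 26 Hz.
40 Hz > fs/2 = 26 Hz, folds to fs − 40 Hz = 12 Hz.
168 Hz mod fs = 12 Hz.
12 Hz ≤ fs/2 = 26 Hz, appears at 12 Hz.
224 Hz mod fs = 16 Hz.
16 Hz ≤ fs/2 = 26 Hz, appears at 16 Hz.
188 Hz mod fs = 32 Hz.
32 Hz > fs/2 = 26 Hz, folds to fs − 32 Hz = 20 Hz.
Distinct values: {12 Hz, 16 Hz, 20 Hz} → 3.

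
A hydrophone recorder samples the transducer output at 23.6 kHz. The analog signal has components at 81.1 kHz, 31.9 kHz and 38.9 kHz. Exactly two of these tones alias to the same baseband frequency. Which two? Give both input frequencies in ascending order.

fs/2 = 11.8 kHz.
81.1 kHz mod fs = 10.3 kHz.
10.3 kHz ≤ fs/2 = 11.8 kHz, appears at 10.3 kHz.
31.9 kHz mod fs = 8.3 kHz.
8.3 kHz ≤ fs/2 = 11.8 kHz, appears at 8.3 kHz.
38.9 kHz mod fs = 15.3 kHz.
15.3 kHz > fs/2 = 11.8 kHz, folds to fs − 15.3 kHz = 8.3 kHz.
31.9 kHz and 38.9 kHz both map to 8.3 kHz.

31.9 kHz, 38.9 kHz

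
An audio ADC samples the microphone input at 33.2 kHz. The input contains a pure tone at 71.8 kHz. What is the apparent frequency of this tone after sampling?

5.4 kHz

71.8 kHz mod fs = 5.4 kHz.
5.4 kHz ≤ fs/2 = 16.6 kHz, appears at 5.4 kHz.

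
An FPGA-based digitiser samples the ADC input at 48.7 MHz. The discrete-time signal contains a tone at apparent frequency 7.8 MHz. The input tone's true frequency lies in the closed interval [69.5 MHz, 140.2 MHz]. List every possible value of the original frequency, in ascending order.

Frequencies that alias to 7.8 MHz are k·fs ± 7.8 MHz for integer k ≥ 0.
k=0: 7.8 MHz.
k=1: 40.9 MHz, 56.5 MHz.
k=2: 89.6 MHz, 105.2 MHz.
k=3: 138.3 MHz, 153.9 MHz.
k=4: 187 MHz, 202.6 MHz.
Within [69.5 MHz, 140.2 MHz]: 89.6 MHz, 105.2 MHz, 138.3 MHz.

89.6 MHz, 105.2 MHz, 138.3 MHz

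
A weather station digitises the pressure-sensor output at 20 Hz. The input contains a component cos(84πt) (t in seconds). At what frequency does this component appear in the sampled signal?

2 Hz

ω = 84π rad/s → f = ω/(2π) = 42 Hz.
42 Hz mod fs = 2 Hz.
2 Hz ≤ fs/2 = 10 Hz, appears at 2 Hz.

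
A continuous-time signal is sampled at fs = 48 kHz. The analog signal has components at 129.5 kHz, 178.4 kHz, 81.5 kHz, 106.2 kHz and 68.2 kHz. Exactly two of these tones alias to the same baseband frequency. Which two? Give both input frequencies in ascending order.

fs/2 = 24 kHz.
129.5 kHz mod fs = 33.5 kHz.
33.5 kHz > fs/2 = 24 kHz, folds to fs − 33.5 kHz = 14.5 kHz.
178.4 kHz mod fs = 34.4 kHz.
34.4 kHz > fs/2 = 24 kHz, folds to fs − 34.4 kHz = 13.6 kHz.
81.5 kHz mod fs = 33.5 kHz.
33.5 kHz > fs/2 = 24 kHz, folds to fs − 33.5 kHz = 14.5 kHz.
106.2 kHz mod fs = 10.2 kHz.
10.2 kHz ≤ fs/2 = 24 kHz, appears at 10.2 kHz.
68.2 kHz mod fs = 20.2 kHz.
20.2 kHz ≤ fs/2 = 24 kHz, appears at 20.2 kHz.
81.5 kHz and 129.5 kHz both map to 14.5 kHz.

81.5 kHz, 129.5 kHz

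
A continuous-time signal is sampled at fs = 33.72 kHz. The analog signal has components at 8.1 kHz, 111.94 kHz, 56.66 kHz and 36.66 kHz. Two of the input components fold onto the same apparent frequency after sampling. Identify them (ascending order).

56.66 kHz, 111.94 kHz

fs/2 = 16.86 kHz.
8.1 kHz ≤ fs/2 = 16.86 kHz, passes unchanged.
111.94 kHz mod fs = 10.78 kHz.
10.78 kHz ≤ fs/2 = 16.86 kHz, appears at 10.78 kHz.
56.66 kHz mod fs = 22.94 kHz.
22.94 kHz > fs/2 = 16.86 kHz, folds to fs − 22.94 kHz = 10.78 kHz.
36.66 kHz mod fs = 2.94 kHz.
2.94 kHz ≤ fs/2 = 16.86 kHz, appears at 2.94 kHz.
56.66 kHz and 111.94 kHz both map to 10.78 kHz.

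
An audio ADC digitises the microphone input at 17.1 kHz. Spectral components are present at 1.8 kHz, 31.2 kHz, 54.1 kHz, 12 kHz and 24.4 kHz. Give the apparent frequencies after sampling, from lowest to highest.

1.8 kHz, 2.8 kHz, 3 kHz, 5.1 kHz, 7.3 kHz

fs/2 = 8.55 kHz.
1.8 kHz ≤ fs/2 = 8.55 kHz, passes unchanged.
31.2 kHz mod fs = 14.1 kHz.
14.1 kHz > fs/2 = 8.55 kHz, folds to fs − 14.1 kHz = 3 kHz.
54.1 kHz mod fs = 2.8 kHz.
2.8 kHz ≤ fs/2 = 8.55 kHz, appears at 2.8 kHz.
12 kHz > fs/2 = 8.55 kHz, folds to fs − 12 kHz = 5.1 kHz.
24.4 kHz mod fs = 7.3 kHz.
7.3 kHz ≤ fs/2 = 8.55 kHz, appears at 7.3 kHz.
Distinct values: {1.8 kHz, 2.8 kHz, 3 kHz, 5.1 kHz, 7.3 kHz}.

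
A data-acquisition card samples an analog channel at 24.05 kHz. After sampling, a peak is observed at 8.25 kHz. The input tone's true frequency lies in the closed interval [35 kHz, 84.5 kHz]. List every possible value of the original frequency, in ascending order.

39.85 kHz, 56.35 kHz, 63.9 kHz, 80.4 kHz

Frequencies that alias to 8.25 kHz are k·fs ± 8.25 kHz for integer k ≥ 0.
k=0: 8.25 kHz.
k=1: 15.8 kHz, 32.3 kHz.
k=2: 39.85 kHz, 56.35 kHz.
k=3: 63.9 kHz, 80.4 kHz.
k=4: 87.95 kHz, 104.45 kHz.
Within [35 kHz, 84.5 kHz]: 39.85 kHz, 56.35 kHz, 63.9 kHz, 80.4 kHz.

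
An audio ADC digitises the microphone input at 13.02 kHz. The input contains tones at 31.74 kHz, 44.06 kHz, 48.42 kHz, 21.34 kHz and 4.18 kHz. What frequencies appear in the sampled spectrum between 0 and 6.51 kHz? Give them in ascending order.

fs/2 = 6.51 kHz.
31.74 kHz mod fs = 5.7 kHz.
5.7 kHz ≤ fs/2 = 6.51 kHz, appears at 5.7 kHz.
44.06 kHz mod fs = 5 kHz.
5 kHz ≤ fs/2 = 6.51 kHz, appears at 5 kHz.
48.42 kHz mod fs = 9.36 kHz.
9.36 kHz > fs/2 = 6.51 kHz, folds to fs − 9.36 kHz = 3.66 kHz.
21.34 kHz mod fs = 8.32 kHz.
8.32 kHz > fs/2 = 6.51 kHz, folds to fs − 8.32 kHz = 4.7 kHz.
4.18 kHz ≤ fs/2 = 6.51 kHz, passes unchanged.
Distinct values: {3.66 kHz, 4.18 kHz, 4.7 kHz, 5 kHz, 5.7 kHz}.

3.66 kHz, 4.18 kHz, 4.7 kHz, 5 kHz, 5.7 kHz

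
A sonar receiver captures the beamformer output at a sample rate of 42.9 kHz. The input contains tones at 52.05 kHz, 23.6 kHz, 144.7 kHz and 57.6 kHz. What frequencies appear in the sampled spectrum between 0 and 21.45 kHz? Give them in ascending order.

9.15 kHz, 14.7 kHz, 16 kHz, 19.3 kHz

fs/2 = 21.45 kHz.
52.05 kHz mod fs = 9.15 kHz.
9.15 kHz ≤ fs/2 = 21.45 kHz, appears at 9.15 kHz.
23.6 kHz > fs/2 = 21.45 kHz, folds to fs − 23.6 kHz = 19.3 kHz.
144.7 kHz mod fs = 16 kHz.
16 kHz ≤ fs/2 = 21.45 kHz, appears at 16 kHz.
57.6 kHz mod fs = 14.7 kHz.
14.7 kHz ≤ fs/2 = 21.45 kHz, appears at 14.7 kHz.
Distinct values: {9.15 kHz, 14.7 kHz, 16 kHz, 19.3 kHz}.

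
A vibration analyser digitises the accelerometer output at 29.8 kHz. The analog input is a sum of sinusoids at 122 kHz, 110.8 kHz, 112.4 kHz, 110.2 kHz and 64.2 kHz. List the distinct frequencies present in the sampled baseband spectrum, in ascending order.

2.8 kHz, 4.6 kHz, 6.8 kHz, 8.4 kHz, 9 kHz

fs/2 = 14.9 kHz.
122 kHz mod fs = 2.8 kHz.
2.8 kHz ≤ fs/2 = 14.9 kHz, appears at 2.8 kHz.
110.8 kHz mod fs = 21.4 kHz.
21.4 kHz > fs/2 = 14.9 kHz, folds to fs − 21.4 kHz = 8.4 kHz.
112.4 kHz mod fs = 23 kHz.
23 kHz > fs/2 = 14.9 kHz, folds to fs − 23 kHz = 6.8 kHz.
110.2 kHz mod fs = 20.8 kHz.
20.8 kHz > fs/2 = 14.9 kHz, folds to fs − 20.8 kHz = 9 kHz.
64.2 kHz mod fs = 4.6 kHz.
4.6 kHz ≤ fs/2 = 14.9 kHz, appears at 4.6 kHz.
Distinct values: {2.8 kHz, 4.6 kHz, 6.8 kHz, 8.4 kHz, 9 kHz}.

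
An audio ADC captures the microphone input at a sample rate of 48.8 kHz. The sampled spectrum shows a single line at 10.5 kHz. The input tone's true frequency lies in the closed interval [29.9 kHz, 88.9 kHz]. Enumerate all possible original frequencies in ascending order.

38.3 kHz, 59.3 kHz, 87.1 kHz

Frequencies that alias to 10.5 kHz are k·fs ± 10.5 kHz for integer k ≥ 0.
k=0: 10.5 kHz.
k=1: 38.3 kHz, 59.3 kHz.
k=2: 87.1 kHz, 108.1 kHz.
k=3: 135.9 kHz, 156.9 kHz.
Within [29.9 kHz, 88.9 kHz]: 38.3 kHz, 59.3 kHz, 87.1 kHz.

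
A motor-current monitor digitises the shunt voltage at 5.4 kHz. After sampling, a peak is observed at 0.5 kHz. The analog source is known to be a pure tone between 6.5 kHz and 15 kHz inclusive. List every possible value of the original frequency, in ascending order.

10.3 kHz, 11.3 kHz

Frequencies that alias to 0.5 kHz are k·fs ± 0.5 kHz for integer k ≥ 0.
k=0: 0.5 kHz.
k=1: 4.9 kHz, 5.9 kHz.
k=2: 10.3 kHz, 11.3 kHz.
k=3: 15.7 kHz, 16.7 kHz.
Within [6.5 kHz, 15 kHz]: 10.3 kHz, 11.3 kHz.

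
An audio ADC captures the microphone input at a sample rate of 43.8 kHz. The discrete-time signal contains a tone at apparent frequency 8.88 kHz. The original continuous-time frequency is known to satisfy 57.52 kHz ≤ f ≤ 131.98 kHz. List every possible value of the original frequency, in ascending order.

Frequencies that alias to 8.88 kHz are k·fs ± 8.88 kHz for integer k ≥ 0.
k=0: 8.88 kHz.
k=1: 34.92 kHz, 52.68 kHz.
k=2: 78.72 kHz, 96.48 kHz.
k=3: 122.52 kHz, 140.28 kHz.
k=4: 166.32 kHz, 184.08 kHz.
Within [57.52 kHz, 131.98 kHz]: 78.72 kHz, 96.48 kHz, 122.52 kHz.

78.72 kHz, 96.48 kHz, 122.52 kHz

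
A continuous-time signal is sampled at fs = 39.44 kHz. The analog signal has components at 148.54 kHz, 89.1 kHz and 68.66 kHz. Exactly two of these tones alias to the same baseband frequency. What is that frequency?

10.22 kHz

fs/2 = 19.72 kHz.
148.54 kHz mod fs = 30.22 kHz.
30.22 kHz > fs/2 = 19.72 kHz, folds to fs − 30.22 kHz = 9.22 kHz.
89.1 kHz mod fs = 10.22 kHz.
10.22 kHz ≤ fs/2 = 19.72 kHz, appears at 10.22 kHz.
68.66 kHz mod fs = 29.22 kHz.
29.22 kHz > fs/2 = 19.72 kHz, folds to fs − 29.22 kHz = 10.22 kHz.
68.66 kHz and 89.1 kHz both map to 10.22 kHz.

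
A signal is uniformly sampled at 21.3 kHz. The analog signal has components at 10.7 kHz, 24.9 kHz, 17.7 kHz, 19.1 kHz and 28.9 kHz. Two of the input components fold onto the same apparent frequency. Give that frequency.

fs/2 = 10.65 kHz.
10.7 kHz > fs/2 = 10.65 kHz, folds to fs − 10.7 kHz = 10.6 kHz.
24.9 kHz mod fs = 3.6 kHz.
3.6 kHz ≤ fs/2 = 10.65 kHz, appears at 3.6 kHz.
17.7 kHz > fs/2 = 10.65 kHz, folds to fs − 17.7 kHz = 3.6 kHz.
19.1 kHz > fs/2 = 10.65 kHz, folds to fs − 19.1 kHz = 2.2 kHz.
28.9 kHz mod fs = 7.6 kHz.
7.6 kHz ≤ fs/2 = 10.65 kHz, appears at 7.6 kHz.
17.7 kHz and 24.9 kHz both map to 3.6 kHz.

3.6 kHz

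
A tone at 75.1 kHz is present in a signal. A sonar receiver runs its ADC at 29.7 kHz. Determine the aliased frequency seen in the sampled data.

14 kHz

75.1 kHz mod fs = 15.7 kHz.
15.7 kHz > fs/2 = 14.85 kHz, folds to fs − 15.7 kHz = 14 kHz.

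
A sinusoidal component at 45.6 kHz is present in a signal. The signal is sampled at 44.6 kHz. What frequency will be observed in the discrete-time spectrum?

45.6 kHz mod fs = 1 kHz.
1 kHz ≤ fs/2 = 22.3 kHz, appears at 1 kHz.

1 kHz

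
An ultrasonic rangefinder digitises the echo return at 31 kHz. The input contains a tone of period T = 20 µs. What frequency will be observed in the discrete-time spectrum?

12 kHz

T = 20 µs → f = 1/T = 50 kHz.
50 kHz mod fs = 19 kHz.
19 kHz > fs/2 = 15.5 kHz, folds to fs − 19 kHz = 12 kHz.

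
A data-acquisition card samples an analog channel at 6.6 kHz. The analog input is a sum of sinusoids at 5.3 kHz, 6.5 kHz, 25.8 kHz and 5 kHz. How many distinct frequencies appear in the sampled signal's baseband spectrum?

fs/2 = 3.3 kHz.
5.3 kHz > fs/2 = 3.3 kHz, folds to fs − 5.3 kHz = 1.3 kHz.
6.5 kHz > fs/2 = 3.3 kHz, folds to fs − 6.5 kHz = 0.1 kHz.
25.8 kHz mod fs = 6 kHz.
6 kHz > fs/2 = 3.3 kHz, folds to fs − 6 kHz = 0.6 kHz.
5 kHz > fs/2 = 3.3 kHz, folds to fs − 5 kHz = 1.6 kHz.
Distinct values: {0.1 kHz, 0.6 kHz, 1.3 kHz, 1.6 kHz} → 4.

4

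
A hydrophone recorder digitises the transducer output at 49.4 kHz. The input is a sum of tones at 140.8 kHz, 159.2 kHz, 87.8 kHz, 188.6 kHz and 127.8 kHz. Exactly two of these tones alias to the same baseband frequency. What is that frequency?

11 kHz

fs/2 = 24.7 kHz.
140.8 kHz mod fs = 42 kHz.
42 kHz > fs/2 = 24.7 kHz, folds to fs − 42 kHz = 7.4 kHz.
159.2 kHz mod fs = 11 kHz.
11 kHz ≤ fs/2 = 24.7 kHz, appears at 11 kHz.
87.8 kHz mod fs = 38.4 kHz.
38.4 kHz > fs/2 = 24.7 kHz, folds to fs − 38.4 kHz = 11 kHz.
188.6 kHz mod fs = 40.4 kHz.
40.4 kHz > fs/2 = 24.7 kHz, folds to fs − 40.4 kHz = 9 kHz.
127.8 kHz mod fs = 29 kHz.
29 kHz > fs/2 = 24.7 kHz, folds to fs − 29 kHz = 20.4 kHz.
87.8 kHz and 159.2 kHz both map to 11 kHz.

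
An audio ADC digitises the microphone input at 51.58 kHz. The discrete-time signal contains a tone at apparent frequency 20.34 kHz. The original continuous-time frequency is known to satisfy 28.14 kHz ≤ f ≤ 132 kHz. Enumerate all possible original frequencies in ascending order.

Frequencies that alias to 20.34 kHz are k·fs ± 20.34 kHz for integer k ≥ 0.
k=0: 20.34 kHz.
k=1: 31.24 kHz, 71.92 kHz.
k=2: 82.82 kHz, 123.5 kHz.
k=3: 134.4 kHz, 175.08 kHz.
Within [28.14 kHz, 132 kHz]: 31.24 kHz, 71.92 kHz, 82.82 kHz, 123.5 kHz.

31.24 kHz, 71.92 kHz, 82.82 kHz, 123.5 kHz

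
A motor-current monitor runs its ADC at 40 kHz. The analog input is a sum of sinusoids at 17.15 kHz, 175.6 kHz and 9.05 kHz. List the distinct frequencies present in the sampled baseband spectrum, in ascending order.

9.05 kHz, 15.6 kHz, 17.15 kHz

fs/2 = 20 kHz.
17.15 kHz ≤ fs/2 = 20 kHz, passes unchanged.
175.6 kHz mod fs = 15.6 kHz.
15.6 kHz ≤ fs/2 = 20 kHz, appears at 15.6 kHz.
9.05 kHz ≤ fs/2 = 20 kHz, passes unchanged.
Distinct values: {9.05 kHz, 15.6 kHz, 17.15 kHz}.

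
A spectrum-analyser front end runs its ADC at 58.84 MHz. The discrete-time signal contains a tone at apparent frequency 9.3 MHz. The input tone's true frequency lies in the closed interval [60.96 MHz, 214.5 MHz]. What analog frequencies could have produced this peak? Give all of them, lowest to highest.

68.14 MHz, 108.38 MHz, 126.98 MHz, 167.22 MHz, 185.82 MHz

Frequencies that alias to 9.3 MHz are k·fs ± 9.3 MHz for integer k ≥ 0.
k=0: 9.3 MHz.
k=1: 49.54 MHz, 68.14 MHz.
k=2: 108.38 MHz, 126.98 MHz.
k=3: 167.22 MHz, 185.82 MHz.
k=4: 226.06 MHz, 244.66 MHz.
Within [60.96 MHz, 214.5 MHz]: 68.14 MHz, 108.38 MHz, 126.98 MHz, 167.22 MHz, 185.82 MHz.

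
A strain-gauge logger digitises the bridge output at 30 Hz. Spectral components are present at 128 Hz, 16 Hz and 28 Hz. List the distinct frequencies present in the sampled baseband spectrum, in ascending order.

fs/2 = 15 Hz.
128 Hz mod fs = 8 Hz.
8 Hz ≤ fs/2 = 15 Hz, appears at 8 Hz.
16 Hz > fs/2 = 15 Hz, folds to fs − 16 Hz = 14 Hz.
28 Hz > fs/2 = 15 Hz, folds to fs − 28 Hz = 2 Hz.
Distinct values: {2 Hz, 8 Hz, 14 Hz}.

2 Hz, 8 Hz, 14 Hz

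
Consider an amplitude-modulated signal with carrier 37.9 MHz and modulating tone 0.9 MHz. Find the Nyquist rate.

77.6 MHz

AM sidebands sit at fc ± fm = 37 MHz and 38.8 MHz.
Highest-frequency component: 38.8 MHz.
Nyquist rate = 2 × 38.8 MHz = 77.6 MHz.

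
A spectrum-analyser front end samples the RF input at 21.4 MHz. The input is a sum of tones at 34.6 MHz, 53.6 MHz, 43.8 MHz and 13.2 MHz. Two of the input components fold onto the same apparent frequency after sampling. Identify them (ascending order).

13.2 MHz, 34.6 MHz

fs/2 = 10.7 MHz.
34.6 MHz mod fs = 13.2 MHz.
13.2 MHz > fs/2 = 10.7 MHz, folds to fs − 13.2 MHz = 8.2 MHz.
53.6 MHz mod fs = 10.8 MHz.
10.8 MHz > fs/2 = 10.7 MHz, folds to fs − 10.8 MHz = 10.6 MHz.
43.8 MHz mod fs = 1 MHz.
1 MHz ≤ fs/2 = 10.7 MHz, appears at 1 MHz.
13.2 MHz > fs/2 = 10.7 MHz, folds to fs − 13.2 MHz = 8.2 MHz.
13.2 MHz and 34.6 MHz both map to 8.2 MHz.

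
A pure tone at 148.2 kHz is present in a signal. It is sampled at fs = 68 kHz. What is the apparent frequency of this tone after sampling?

12.2 kHz

148.2 kHz mod fs = 12.2 kHz.
12.2 kHz ≤ fs/2 = 34 kHz, appears at 12.2 kHz.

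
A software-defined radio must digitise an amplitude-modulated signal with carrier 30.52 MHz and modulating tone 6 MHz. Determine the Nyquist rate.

AM sidebands sit at fc ± fm = 24.52 MHz and 36.52 MHz.
Highest-frequency component: 36.52 MHz.
Nyquist rate = 2 × 36.52 MHz = 73.04 MHz.

73.04 MHz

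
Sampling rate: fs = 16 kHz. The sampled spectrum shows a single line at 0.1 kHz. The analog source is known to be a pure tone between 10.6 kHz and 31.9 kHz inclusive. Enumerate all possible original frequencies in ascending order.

Frequencies that alias to 0.1 kHz are k·fs ± 0.1 kHz for integer k ≥ 0.
k=0: 0.1 kHz.
k=1: 15.9 kHz, 16.1 kHz.
k=2: 31.9 kHz, 32.1 kHz.
k=3: 47.9 kHz, 48.1 kHz.
Within [10.6 kHz, 31.9 kHz]: 15.9 kHz, 16.1 kHz, 31.9 kHz.

15.9 kHz, 16.1 kHz, 31.9 kHz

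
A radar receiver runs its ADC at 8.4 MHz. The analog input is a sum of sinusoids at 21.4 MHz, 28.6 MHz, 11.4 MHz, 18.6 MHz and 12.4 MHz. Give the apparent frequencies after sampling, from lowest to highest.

1.8 MHz, 3 MHz, 3.4 MHz, 3.8 MHz, 4 MHz

fs/2 = 4.2 MHz.
21.4 MHz mod fs = 4.6 MHz.
4.6 MHz > fs/2 = 4.2 MHz, folds to fs − 4.6 MHz = 3.8 MHz.
28.6 MHz mod fs = 3.4 MHz.
3.4 MHz ≤ fs/2 = 4.2 MHz, appears at 3.4 MHz.
11.4 MHz mod fs = 3 MHz.
3 MHz ≤ fs/2 = 4.2 MHz, appears at 3 MHz.
18.6 MHz mod fs = 1.8 MHz.
1.8 MHz ≤ fs/2 = 4.2 MHz, appears at 1.8 MHz.
12.4 MHz mod fs = 4 MHz.
4 MHz ≤ fs/2 = 4.2 MHz, appears at 4 MHz.
Distinct values: {1.8 MHz, 3 MHz, 3.4 MHz, 3.8 MHz, 4 MHz}.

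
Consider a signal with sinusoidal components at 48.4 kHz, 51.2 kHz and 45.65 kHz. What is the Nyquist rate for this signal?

102.4 kHz

Highest-frequency component: 51.2 kHz.
Nyquist rate = 2 × 51.2 kHz = 102.4 kHz.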